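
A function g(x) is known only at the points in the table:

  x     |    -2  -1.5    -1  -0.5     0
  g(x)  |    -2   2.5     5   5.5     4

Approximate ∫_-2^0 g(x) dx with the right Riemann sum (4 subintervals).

Δx = 0.5.
Sum = 0.5·[2.5 + 5 + 5.5 + 4] = 8.5.

8.5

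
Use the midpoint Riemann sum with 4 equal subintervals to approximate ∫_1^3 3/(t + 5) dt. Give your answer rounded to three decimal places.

Δt = (3 − 1)/4 = 0.5.
Midpoints: 1.25, 1.75, 2.25, 2.75.
f(1.25) = 0.48, f(1.75) = 4/9, f(2.25) = 12/29, f(2.75) = 12/31.
Sum = Δt · [f(1.25) + f(1.75) + f(2.25) + f(2.75)].
Sum ≈ 0.863.

0.863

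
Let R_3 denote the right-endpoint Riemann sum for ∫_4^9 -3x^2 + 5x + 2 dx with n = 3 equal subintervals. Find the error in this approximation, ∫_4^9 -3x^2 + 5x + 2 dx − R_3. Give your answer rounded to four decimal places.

Exact integral: ∫_4^9 f(x) dx = -492.5.
R_3 ≈ -641.111111.
Error ≈ -492.5 − (-641.111111) ≈ 148.6111.

148.6111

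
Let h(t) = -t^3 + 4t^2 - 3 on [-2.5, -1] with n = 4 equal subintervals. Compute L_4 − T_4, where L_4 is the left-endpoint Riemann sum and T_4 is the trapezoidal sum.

L_4 ≈ 31.520508.
T_4 ≈ 24.840820.
L_4 − T_4 = 6.6796875.

6.6796875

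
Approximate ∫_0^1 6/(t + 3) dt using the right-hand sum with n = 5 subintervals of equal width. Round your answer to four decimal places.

Δt = (1 − 0)/5 = 0.2.
Right endpoints: 0.2, 0.4, 0.6, 0.8, 1.
f(0.2) = 1.875, f(0.4) = 30/17, f(0.6) = 5/3, f(0.8) = 30/19, f(1) = 1.5.
Sum = Δt · [f(0.2) + f(0.4) + f(0.6) + f(0.8) + f(1)].
Sum ≈ 1.6771.

1.6771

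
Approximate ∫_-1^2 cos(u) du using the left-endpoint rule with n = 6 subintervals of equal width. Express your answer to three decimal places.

Δu = (2 − (-1))/6 = 0.5.
Left endpoints: -1, -0.5, 0, 0.5, 1, 1.5.
f(-1) ≈ 0.540, f(-0.5) ≈ 0.878, f(0) ≈ 1.000, f(0.5) ≈ 0.878, f(1) ≈ 0.540, f(1.5) ≈ 0.071.
Sum = Δu · [f(-1) + f(-0.5) + f(0) + ...].
Sum ≈ 1.953.

1.953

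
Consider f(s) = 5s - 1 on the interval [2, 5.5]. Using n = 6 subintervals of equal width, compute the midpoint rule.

62.125

Δs = (5.5 − 2)/6 = 7/12.
Midpoints: 55/24, 2.875, 83/24, 97/24, 4.625, 125/24.
f(55/24) = 251/24, f(2.875) = 13.375, f(83/24) = 391/24, f(97/24) = 461/24, f(4.625) = 22.125, f(125/24) = 601/24.
Sum = Δs · [f(55/24) + f(2.875) + f(83/24) + ...].
Sum = 62.125.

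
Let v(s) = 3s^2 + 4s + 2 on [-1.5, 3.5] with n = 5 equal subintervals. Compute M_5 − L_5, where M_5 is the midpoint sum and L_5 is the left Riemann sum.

21.25

M_5 = 75.
L_5 = 53.75.
M_5 − L_5 = 21.25.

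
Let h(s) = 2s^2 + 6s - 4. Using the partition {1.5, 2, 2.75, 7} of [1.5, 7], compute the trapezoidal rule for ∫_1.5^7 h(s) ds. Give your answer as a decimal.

Subinterval widths: 0.5, 0.75, 4.25.
h(1.5) = 9.5, h(2) = 16, h(2.75) = 27.625, h(7) = 136.
On each subinterval the trapezoid contributes (Δs_i/2)·[h(s_{i-1}) + h(s_i)].
Sum = 370.4375.

370.4375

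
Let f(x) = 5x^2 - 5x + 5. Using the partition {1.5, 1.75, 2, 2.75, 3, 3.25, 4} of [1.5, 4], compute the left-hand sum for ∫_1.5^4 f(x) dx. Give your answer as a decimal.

63.515625

Subinterval widths: 0.25, 0.25, 0.75, 0.25, 0.25, 0.75.
Left endpoints: 1.5, 1.75, 2, 2.75, 3, 3.25.
f(1.5) = 8.75, f(1.75) = 11.5625, f(2) = 15, f(2.75) = 29.0625, f(3) = 35, f(3.25) = 41.5625.
Sum = Σ Δx_i · f(x_i).
Sum = 63.515625.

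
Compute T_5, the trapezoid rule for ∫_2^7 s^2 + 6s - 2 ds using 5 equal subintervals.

237.5

Δs = (7 − 2)/5 = 1.
f(2) = 14, f(3) = 25, f(4) = 38, f(5) = 53, f(6) = 70, f(7) = 89.
T_5 = (Δs/2)·[f(s_0) + 2f(s_1) + ... + 2f(s_{4}) + f(s_5)].
Sum = 237.5.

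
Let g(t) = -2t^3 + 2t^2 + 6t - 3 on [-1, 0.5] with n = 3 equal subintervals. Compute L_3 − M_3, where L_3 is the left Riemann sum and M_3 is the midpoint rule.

-0.984375

L_3 = -6.625.
M_3 = -5.640625.
L_3 − M_3 = -0.984375.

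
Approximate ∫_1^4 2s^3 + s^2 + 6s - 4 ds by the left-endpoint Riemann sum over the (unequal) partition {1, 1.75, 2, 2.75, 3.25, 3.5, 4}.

Subinterval widths: 0.75, 0.25, 0.75, 0.5, 0.25, 0.5.
Left endpoints: 1, 1.75, 2, 2.75, 3.25, 3.5.
f(1) = 5, f(1.75) = 20.28125, f(2) = 28, f(2.75) = 61.65625, f(3.25) = 94.71875, f(3.5) = 115.
Sum = Σ Δs_i · f(s_i).
Sum = 141.828125.

141.828125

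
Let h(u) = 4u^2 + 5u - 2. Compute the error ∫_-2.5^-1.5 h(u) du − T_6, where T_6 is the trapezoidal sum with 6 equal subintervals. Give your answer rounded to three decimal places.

-0.019

Exact integral: ∫_-2.5^-1.5 h(u) du ≈ 4.33333.
T_6 ≈ 4.35185.
Error ≈ 4.33333 − 4.35185 ≈ -0.019.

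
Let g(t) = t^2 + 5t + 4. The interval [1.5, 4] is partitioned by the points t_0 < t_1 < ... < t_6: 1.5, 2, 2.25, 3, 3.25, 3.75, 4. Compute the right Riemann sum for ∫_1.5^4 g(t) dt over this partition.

Subinterval widths: 0.5, 0.25, 0.75, 0.25, 0.5, 0.25.
Right endpoints: 2, 2.25, 3, 3.25, 3.75, 4.
g(2) = 18, g(2.25) = 20.3125, g(3) = 28, g(3.25) = 30.8125, g(3.75) = 36.8125, g(4) = 40.
Sum = Σ Δt_i · g(t_i).
Sum = 71.1875.

71.1875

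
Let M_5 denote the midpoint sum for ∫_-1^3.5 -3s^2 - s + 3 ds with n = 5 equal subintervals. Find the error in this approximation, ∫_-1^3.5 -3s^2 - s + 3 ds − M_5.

-0.91125

Exact integral: ∫_-1^3.5 f(s) ds = -36.
M_5 = -35.08875.
Error = -36 − (-35.08875) = -0.91125.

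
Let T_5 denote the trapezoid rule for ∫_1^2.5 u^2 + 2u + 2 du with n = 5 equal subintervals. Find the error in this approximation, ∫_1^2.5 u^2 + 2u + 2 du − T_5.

Exact integral: ∫_1^2.5 f(u) du = 13.125.
T_5 = 13.1475.
Error = 13.125 − 13.1475 = -0.0225.

-0.0225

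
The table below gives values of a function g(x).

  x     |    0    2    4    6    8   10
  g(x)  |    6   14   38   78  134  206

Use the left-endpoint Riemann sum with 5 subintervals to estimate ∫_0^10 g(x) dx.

Δx = 2.
Sum = 2·[6 + 14 + 38 + 78 + 134] = 540.

540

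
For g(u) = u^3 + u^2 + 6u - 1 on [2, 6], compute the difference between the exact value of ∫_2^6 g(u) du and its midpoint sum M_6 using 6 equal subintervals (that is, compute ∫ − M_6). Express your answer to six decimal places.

1.925926

Exact integral: ∫_2^6 g(u) du ≈ 481.33333333.
M_6 ≈ 479.40740741.
Error ≈ 481.33333333 − 479.40740741 ≈ 1.925926.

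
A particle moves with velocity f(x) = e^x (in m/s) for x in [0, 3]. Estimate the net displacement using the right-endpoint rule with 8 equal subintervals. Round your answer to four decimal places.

22.8872

Δx = (3 − 0)/8 = 0.375.
Right endpoints: 0.375, 0.75, 1.125, 1.5, 1.875, 2.25, 2.625, 3.
f(0.375) ≈ 1.4550, f(0.75) ≈ 2.1170, f(1.125) ≈ 3.0802, f(1.5) ≈ 4.4817, f(1.875) ≈ 6.5208, f(2.25) ≈ 9.4877, f(2.625) ≈ 13.8046, f(3) ≈ 20.0855.
Sum = Δx · [f(0.375) + f(0.75) + f(1.125) + ...].
Sum ≈ 22.8872.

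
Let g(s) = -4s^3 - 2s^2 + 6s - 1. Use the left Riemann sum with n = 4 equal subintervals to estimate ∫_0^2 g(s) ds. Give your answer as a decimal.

-5.5

Δs = (2 − 0)/4 = 0.5.
Left endpoints: 0, 0.5, 1, 1.5.
g(0) = -1, g(0.5) = 1, g(1) = -1, g(1.5) = -10.
Sum = Δs · [g(0) + g(0.5) + g(1) + g(1.5)].
Sum = -5.5.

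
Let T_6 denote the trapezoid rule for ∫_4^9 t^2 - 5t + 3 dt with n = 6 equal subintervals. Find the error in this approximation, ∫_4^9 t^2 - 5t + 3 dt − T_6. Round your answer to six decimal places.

-0.578704

Exact integral: ∫_4^9 f(t) dt ≈ 74.16666667.
T_6 ≈ 74.74537037.
Error ≈ 74.16666667 − 74.74537037 ≈ -0.578704.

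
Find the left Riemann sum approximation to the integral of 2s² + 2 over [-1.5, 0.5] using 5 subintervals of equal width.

Δs = (0.5 − (-1.5))/5 = 0.4.
Left endpoints: -1.5, -1.1, -0.7, -0.3, 0.1.
f(-1.5) = 6.5, f(-1.1) = 4.42, f(-0.7) = 2.98, f(-0.3) = 2.18, f(0.1) = 2.02.
Sum = Δs · [f(-1.5) + f(-1.1) + f(-0.7) + f(-0.3) + f(0.1)].
Sum = 7.24.

7.24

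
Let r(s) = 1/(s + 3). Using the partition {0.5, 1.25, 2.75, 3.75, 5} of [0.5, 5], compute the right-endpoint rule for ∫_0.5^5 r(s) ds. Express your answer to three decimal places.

Subinterval widths: 0.75, 1.5, 1, 1.25.
Right endpoints: 1.25, 2.75, 3.75, 5.
r(1.25) = 4/17, r(2.75) = 4/23, r(3.75) = 4/27, r(5) = 0.125.
Sum = Σ Δs_i · r(s_i).
Sum ≈ 0.742.

0.742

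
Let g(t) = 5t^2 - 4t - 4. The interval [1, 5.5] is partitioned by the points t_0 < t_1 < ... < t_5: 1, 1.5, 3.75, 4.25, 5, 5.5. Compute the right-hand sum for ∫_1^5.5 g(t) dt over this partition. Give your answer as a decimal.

Subinterval widths: 0.5, 2.25, 0.5, 0.75, 0.5.
Right endpoints: 1.5, 3.75, 4.25, 5, 5.5.
g(1.5) = 1.25, g(3.75) = 51.3125, g(4.25) = 69.3125, g(5) = 101, g(5.5) = 125.25.
Sum = Σ Δt_i · g(t_i).
Sum = 289.109375.

289.109375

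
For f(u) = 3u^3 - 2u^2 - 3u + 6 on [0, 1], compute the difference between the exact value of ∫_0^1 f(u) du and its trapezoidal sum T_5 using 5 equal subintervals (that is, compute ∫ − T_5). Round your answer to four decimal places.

-0.0167

Exact integral: ∫_0^1 f(u) du ≈ 4.583333.
T_5 = 4.6.
Error ≈ 4.583333 − 4.6 ≈ -0.0167.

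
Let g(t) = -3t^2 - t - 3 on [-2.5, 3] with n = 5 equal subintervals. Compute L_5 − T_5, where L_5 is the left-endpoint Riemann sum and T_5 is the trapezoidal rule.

7.5625

L_5 = -56.265.
T_5 = -63.8275.
L_5 − T_5 = 7.5625.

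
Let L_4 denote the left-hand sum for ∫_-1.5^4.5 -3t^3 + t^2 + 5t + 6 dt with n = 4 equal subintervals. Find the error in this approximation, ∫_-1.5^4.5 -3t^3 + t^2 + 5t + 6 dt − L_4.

-148.5

Exact integral: ∫_-1.5^4.5 f(t) dt = -191.25.
L_4 = -42.75.
Error = -191.25 − (-42.75) = -148.5.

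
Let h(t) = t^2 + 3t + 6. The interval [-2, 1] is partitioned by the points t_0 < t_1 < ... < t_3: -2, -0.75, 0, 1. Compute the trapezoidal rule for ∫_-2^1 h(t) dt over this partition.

17.0625

Subinterval widths: 1.25, 0.75, 1.
h(-2) = 4, h(-0.75) = 4.3125, h(0) = 6, h(1) = 10.
On each subinterval the trapezoid contributes (Δt_i/2)·[h(t_{i-1}) + h(t_i)].
Sum = 17.0625.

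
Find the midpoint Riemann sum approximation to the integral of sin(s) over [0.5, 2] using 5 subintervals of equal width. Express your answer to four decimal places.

1.2986

Δs = (2 − 0.5)/5 = 0.3.
Midpoints: 0.65, 0.95, 1.25, 1.55, 1.85.
f(0.65) ≈ 0.6052, f(0.95) ≈ 0.8134, f(1.25) ≈ 0.9490, f(1.55) ≈ 0.9998, f(1.85) ≈ 0.9613.
Sum = Δs · [f(0.65) + f(0.95) + f(1.25) + f(1.55) + f(1.85)].
Sum ≈ 1.2986.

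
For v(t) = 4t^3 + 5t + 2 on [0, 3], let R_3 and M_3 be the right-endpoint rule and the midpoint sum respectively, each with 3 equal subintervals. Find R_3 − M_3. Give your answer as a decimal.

R_3 = 180.
M_3 = 105.
R_3 − M_3 = 75.

75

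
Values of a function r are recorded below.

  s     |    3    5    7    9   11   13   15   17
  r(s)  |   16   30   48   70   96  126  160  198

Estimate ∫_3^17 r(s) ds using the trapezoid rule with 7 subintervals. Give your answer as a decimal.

Δs = 2.
T_7 = (2/2)·[16 + 2·30 + 2·48 + 2·70 + 2·96 + 2·126 + 2·160 + 198] = 1274.

1274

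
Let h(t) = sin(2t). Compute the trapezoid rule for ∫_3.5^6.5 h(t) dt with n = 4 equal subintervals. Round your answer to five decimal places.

-0.06181

Δt = (6.5 − 3.5)/4 = 0.75.
h(3.5) ≈ 0.65699, h(4.25) ≈ 0.79849, h(5) ≈ -0.54402, h(5.75) ≈ -0.87545, h(6.5) ≈ 0.42017.
T_4 = (Δt/2)·[h(t_0) + 2h(t_1) + 2h(t_2) + 2h(t_3) + h(t_4)].
Sum ≈ -0.06181.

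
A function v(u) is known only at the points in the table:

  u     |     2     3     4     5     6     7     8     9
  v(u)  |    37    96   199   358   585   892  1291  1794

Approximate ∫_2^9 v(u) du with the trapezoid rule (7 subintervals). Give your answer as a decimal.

4336.5

Δu = 1.
T_7 = (1/2)·[37 + 2·96 + 2·199 + 2·358 + 2·585 + 2·892 + 2·1291 + 1794] = 4336.5.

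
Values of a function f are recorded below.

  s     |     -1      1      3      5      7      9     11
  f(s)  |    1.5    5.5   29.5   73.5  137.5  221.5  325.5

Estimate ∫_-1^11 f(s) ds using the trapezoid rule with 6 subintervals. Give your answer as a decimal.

Δs = 2.
T_6 = (2/2)·[1.5 + 2·5.5 + 2·29.5 + 2·73.5 + 2·137.5 + 2·221.5 + 325.5] = 1262.

1262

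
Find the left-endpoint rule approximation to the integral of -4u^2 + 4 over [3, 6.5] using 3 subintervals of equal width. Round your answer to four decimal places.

Δu = (6.5 − 3)/3 = 7/6.
Left endpoints: 3, 25/6, 16/3.
f(3) = -32, f(25/6) = -589/9, f(16/3) = -988/9.
Sum = Δu · [f(3) + f(25/6) + f(16/3)].
Sum ≈ -241.7593.

-241.7593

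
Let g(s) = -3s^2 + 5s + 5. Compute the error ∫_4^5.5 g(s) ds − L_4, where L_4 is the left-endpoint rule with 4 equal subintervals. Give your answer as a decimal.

-6.50390625

Exact integral: ∫_4^5.5 g(s) ds = -59.25.
L_4 = -52.74609375.
Error = -59.25 − (-52.74609375) = -6.50390625.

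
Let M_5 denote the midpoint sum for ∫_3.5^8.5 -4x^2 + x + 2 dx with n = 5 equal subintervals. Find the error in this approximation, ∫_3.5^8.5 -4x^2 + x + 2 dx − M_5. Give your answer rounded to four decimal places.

-1.6667

Exact integral: ∫_3.5^8.5 f(x) dx ≈ -721.666667.
M_5 = -720.
Error ≈ -721.666667 − (-720) ≈ -1.6667.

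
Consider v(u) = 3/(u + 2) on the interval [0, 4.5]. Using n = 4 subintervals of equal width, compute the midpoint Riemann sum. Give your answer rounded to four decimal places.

Δu = (4.5 − 0)/4 = 1.125.
Midpoints: 0.5625, 1.6875, 2.8125, 3.9375.
v(0.5625) = 48/41, v(1.6875) = 48/59, v(2.8125) = 48/77, v(3.9375) = 48/95.
Sum = Δu · [v(0.5625) + v(1.6875) + v(2.8125) + v(3.9375)].
Sum ≈ 3.5020.

3.5020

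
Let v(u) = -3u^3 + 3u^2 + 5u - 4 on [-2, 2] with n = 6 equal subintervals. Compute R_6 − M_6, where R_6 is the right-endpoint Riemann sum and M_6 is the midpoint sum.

R_6 ≈ -8.444444.
M_6 ≈ -0.444444.
R_6 − M_6 = -8.

-8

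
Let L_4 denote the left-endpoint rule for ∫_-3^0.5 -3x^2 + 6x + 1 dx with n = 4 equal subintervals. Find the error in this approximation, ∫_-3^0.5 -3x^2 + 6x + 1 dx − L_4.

22.01171875

Exact integral: ∫_-3^0.5 f(x) dx = -49.875.
L_4 = -71.88671875.
Error = -49.875 − (-71.88671875) = 22.01171875.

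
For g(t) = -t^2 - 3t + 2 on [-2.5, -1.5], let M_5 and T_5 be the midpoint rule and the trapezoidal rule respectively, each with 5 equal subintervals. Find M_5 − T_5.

0.01

M_5 = 3.92.
T_5 = 3.91.
M_5 − T_5 = 0.01.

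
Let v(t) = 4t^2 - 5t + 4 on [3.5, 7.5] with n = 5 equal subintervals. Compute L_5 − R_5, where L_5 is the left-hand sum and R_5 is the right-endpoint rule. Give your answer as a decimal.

-124.8

L_5 = 350.64.
R_5 = 475.44.
L_5 − R_5 = -124.8.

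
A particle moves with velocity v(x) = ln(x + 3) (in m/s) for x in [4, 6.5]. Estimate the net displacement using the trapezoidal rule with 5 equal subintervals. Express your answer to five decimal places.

5.26512

Δx = (6.5 − 4)/5 = 0.5.
v(4) ≈ 1.94591, v(4.5) ≈ 2.01490, v(5) ≈ 2.07944, v(5.5) ≈ 2.14007, v(6) ≈ 2.19722, v(6.5) ≈ 2.25129.
T_5 = (Δx/2)·[v(x_0) + 2v(x_1) + ... + 2v(x_{4}) + v(x_5)].
Sum ≈ 5.26512.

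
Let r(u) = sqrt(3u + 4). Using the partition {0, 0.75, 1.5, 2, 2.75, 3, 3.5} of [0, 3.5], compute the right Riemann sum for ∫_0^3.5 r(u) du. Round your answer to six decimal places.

Subinterval widths: 0.75, 0.75, 0.5, 0.75, 0.25, 0.5.
Right endpoints: 0.75, 1.5, 2, 2.75, 3, 3.5.
r(0.75) ≈ 2.500000, r(1.5) ≈ 2.915476, r(2) ≈ 3.162278, r(2.75) ≈ 3.500000, r(3) ≈ 3.605551, r(3.5) ≈ 3.807887.
Sum = Σ Δu_i · r(u_i).
Sum ≈ 11.073077.

11.073077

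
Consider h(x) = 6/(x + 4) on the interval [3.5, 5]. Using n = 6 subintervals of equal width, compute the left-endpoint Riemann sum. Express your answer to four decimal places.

Δx = (5 − 3.5)/6 = 0.25.
Left endpoints: 3.5, 3.75, 4, 4.25, 4.5, 4.75.
h(3.5) = 0.8, h(3.75) = 24/31, h(4) = 0.75, h(4.25) = 8/11, h(4.5) = 12/17, h(4.75) = 24/35.
Sum = Δx · [h(3.5) + h(3.75) + h(4) + ...].
Sum ≈ 1.1108.

1.1108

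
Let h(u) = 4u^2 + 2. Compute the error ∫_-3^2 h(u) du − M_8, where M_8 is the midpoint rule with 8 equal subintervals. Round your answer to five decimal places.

0.65104

Exact integral: ∫_-3^2 h(u) du ≈ 56.6666667.
M_8 = 56.015625.
Error ≈ 56.6666667 − 56.015625 ≈ 0.65104.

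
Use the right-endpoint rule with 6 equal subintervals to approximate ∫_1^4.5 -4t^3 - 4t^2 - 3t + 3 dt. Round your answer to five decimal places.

-685.61516

Δt = (4.5 − 1)/6 = 7/12.
Right endpoints: 19/12, 13/6, 2.75, 10/3, 47/12, 4.5.
f(19/12) = -11947/432, f(13/6) = -1700/27, f(2.75) = -118.6875, f(10/3) = -5389/27, f(47/12) = -134111/432, f(4.5) = -456.
Sum = Δt · [f(19/12) + f(13/6) + f(2.75) + ...].
Sum ≈ -685.61516.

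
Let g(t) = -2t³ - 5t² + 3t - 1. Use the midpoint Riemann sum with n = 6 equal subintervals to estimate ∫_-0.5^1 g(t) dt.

Δt = (1 − (-0.5))/6 = 0.25.
Midpoints: -0.375, -0.125, 0.125, 0.375, 0.625, 0.875.
g(-0.375) = -2.72265625, g(-0.125) = -1.44921875, g(0.125) = -0.70703125, g(0.375) = -0.68359375, g(0.625) = -1.56640625, g(0.875) = -3.54296875.
Sum = Δt · [g(-0.375) + g(-0.125) + g(0.125) + ...].
Sum = -2.66796875.

-2.66796875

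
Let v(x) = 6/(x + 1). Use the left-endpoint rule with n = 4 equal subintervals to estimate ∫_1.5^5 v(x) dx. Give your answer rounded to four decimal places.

Δx = (5 − 1.5)/4 = 0.875.
Left endpoints: 1.5, 2.375, 3.25, 4.125.
v(1.5) = 2.4, v(2.375) = 16/9, v(3.25) = 24/17, v(4.125) = 48/41.
Sum = Δx · [v(1.5) + v(2.375) + v(3.25) + v(4.125)].
Sum ≈ 5.9152.

5.9152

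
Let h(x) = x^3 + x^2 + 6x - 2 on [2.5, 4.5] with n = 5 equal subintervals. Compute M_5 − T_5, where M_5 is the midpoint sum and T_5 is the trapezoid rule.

-0.92

M_5 = 155.61.
T_5 = 156.53.
M_5 − T_5 = -0.92.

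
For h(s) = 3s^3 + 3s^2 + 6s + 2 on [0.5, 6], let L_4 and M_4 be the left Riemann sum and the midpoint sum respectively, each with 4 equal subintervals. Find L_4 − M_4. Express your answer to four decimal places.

-457.8267

L_4 ≈ 820.305664.
M_4 ≈ 1278.132324.
L_4 − M_4 ≈ -457.8267.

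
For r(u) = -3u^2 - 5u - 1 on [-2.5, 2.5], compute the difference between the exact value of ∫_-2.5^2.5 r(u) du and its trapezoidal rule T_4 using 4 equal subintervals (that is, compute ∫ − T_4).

3.90625

Exact integral: ∫_-2.5^2.5 r(u) du = -36.25.
T_4 = -40.15625.
Error = -36.25 − (-40.15625) = 3.90625.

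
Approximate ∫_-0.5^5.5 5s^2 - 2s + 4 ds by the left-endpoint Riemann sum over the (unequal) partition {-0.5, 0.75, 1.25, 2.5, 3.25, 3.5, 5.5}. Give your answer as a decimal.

173.875

Subinterval widths: 1.25, 0.5, 1.25, 0.75, 0.25, 2.
Left endpoints: -0.5, 0.75, 1.25, 2.5, 3.25, 3.5.
f(-0.5) = 6.25, f(0.75) = 5.3125, f(1.25) = 9.3125, f(2.5) = 30.25, f(3.25) = 50.3125, f(3.5) = 58.25.
Sum = Σ Δs_i · f(s_i).
Sum = 173.875.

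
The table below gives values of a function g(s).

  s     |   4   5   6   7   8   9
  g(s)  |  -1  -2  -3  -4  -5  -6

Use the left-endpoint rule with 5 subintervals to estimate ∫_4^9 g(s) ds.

-15

Δs = 1.
Sum = 1·[(-1) + (-2) + (-3) + (-4) + (-5)] = -15.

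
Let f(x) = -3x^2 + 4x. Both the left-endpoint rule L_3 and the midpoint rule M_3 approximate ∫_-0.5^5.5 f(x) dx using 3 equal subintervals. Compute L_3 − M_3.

48

L_3 = -52.5.
M_3 = -100.5.
L_3 − M_3 = 48.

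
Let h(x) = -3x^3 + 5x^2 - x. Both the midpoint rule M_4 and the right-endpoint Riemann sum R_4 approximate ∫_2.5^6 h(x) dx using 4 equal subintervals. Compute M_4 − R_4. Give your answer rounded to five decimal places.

M_4 ≈ -616.1948242.
R_4 ≈ -837.9150391.
M_4 − R_4 ≈ 221.72021.

221.72021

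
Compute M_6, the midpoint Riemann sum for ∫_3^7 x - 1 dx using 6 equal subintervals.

16

Δx = (7 − 3)/6 = 2/3.
Midpoints: 10/3, 4, 14/3, 16/3, 6, 20/3.
f(10/3) = 7/3, f(4) = 3, f(14/3) = 11/3, f(16/3) = 13/3, f(6) = 5, f(20/3) = 17/3.
Sum = Δx · [f(10/3) + f(4) + f(14/3) + ...].
Sum = 16.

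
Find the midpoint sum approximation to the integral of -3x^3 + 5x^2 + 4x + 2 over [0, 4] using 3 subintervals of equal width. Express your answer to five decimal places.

Δx = (4 − 0)/3 = 4/3.
Midpoints: 2/3, 2, 10/3.
f(2/3) = 6, f(2) = 6, f(10/3) = -362/9.
Sum = Δx · [f(2/3) + f(2) + f(10/3)].
Sum ≈ -37.62963.

-37.62963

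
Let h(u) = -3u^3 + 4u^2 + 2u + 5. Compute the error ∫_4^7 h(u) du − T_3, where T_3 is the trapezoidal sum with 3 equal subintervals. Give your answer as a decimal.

22.75

Exact integral: ∫_4^7 h(u) du = -1188.75.
T_3 = -1211.5.
Error = -1188.75 − (-1211.5) = 22.75.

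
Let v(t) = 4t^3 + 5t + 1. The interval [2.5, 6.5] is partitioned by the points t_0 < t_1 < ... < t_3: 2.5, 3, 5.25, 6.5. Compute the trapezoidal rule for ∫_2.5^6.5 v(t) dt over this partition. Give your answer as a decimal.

1957.609375

Subinterval widths: 0.5, 2.25, 1.25.
v(2.5) = 76, v(3) = 124, v(5.25) = 606.0625, v(6.5) = 1132.
On each subinterval the trapezoid contributes (Δt_i/2)·[v(t_{i-1}) + v(t_i)].
Sum = 1957.609375.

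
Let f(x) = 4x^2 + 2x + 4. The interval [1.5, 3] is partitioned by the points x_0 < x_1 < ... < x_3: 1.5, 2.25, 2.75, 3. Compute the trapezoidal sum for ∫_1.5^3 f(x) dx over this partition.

Subinterval widths: 0.75, 0.5, 0.25.
f(1.5) = 16, f(2.25) = 28.75, f(2.75) = 39.75, f(3) = 46.
On each subinterval the trapezoid contributes (Δx_i/2)·[f(x_{i-1}) + f(x_i)].
Sum = 44.625.

44.625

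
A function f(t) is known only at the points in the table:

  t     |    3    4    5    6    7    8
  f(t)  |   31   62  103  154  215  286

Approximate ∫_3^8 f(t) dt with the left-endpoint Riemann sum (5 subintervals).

565

Δt = 1.
Sum = 1·[31 + 62 + 103 + 154 + 215] = 565.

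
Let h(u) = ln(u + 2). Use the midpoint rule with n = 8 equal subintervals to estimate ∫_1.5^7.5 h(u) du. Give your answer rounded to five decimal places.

Δu = (7.5 − 1.5)/8 = 0.75.
Midpoints: 1.875, 2.625, 3.375, 4.125, 4.875, 5.625, 6.375, 7.125.
h(1.875) ≈ 1.35455, h(2.625) ≈ 1.53148, h(3.375) ≈ 1.68176, h(4.125) ≈ 1.81238, h(4.875) ≈ 1.92789, h(5.625) ≈ 2.03143, h(6.375) ≈ 2.12525, h(7.125) ≈ 2.21102.
Sum = Δu · [h(1.875) + h(2.625) + h(3.375) + ...].
Sum ≈ 11.00681.

11.00681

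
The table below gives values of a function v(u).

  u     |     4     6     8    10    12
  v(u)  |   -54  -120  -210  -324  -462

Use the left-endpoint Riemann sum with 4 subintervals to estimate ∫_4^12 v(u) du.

-1416

Δu = 2.
Sum = 2·[(-54) + (-120) + (-210) + (-324)] = -1416.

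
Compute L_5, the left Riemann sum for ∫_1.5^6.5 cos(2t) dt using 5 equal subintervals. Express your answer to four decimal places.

Δt = (6.5 − 1.5)/5 = 1.
Left endpoints: 1.5, 2.5, 3.5, 4.5, 5.5.
f(1.5) ≈ -0.9900, f(2.5) ≈ 0.2837, f(3.5) ≈ 0.7539, f(4.5) ≈ -0.9111, f(5.5) ≈ 0.0044.
Sum = Δt · [f(1.5) + f(2.5) + f(3.5) + f(4.5) + f(5.5)].
Sum ≈ -0.8591.

-0.8591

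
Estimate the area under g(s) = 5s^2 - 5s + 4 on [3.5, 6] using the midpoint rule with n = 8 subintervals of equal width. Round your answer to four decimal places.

239.0649

Δs = (6 − 3.5)/8 = 0.3125.
Midpoints: 3.65625, 3.96875, 4.28125, 4.59375, 4.90625, 5.21875, 5.53125, 5.84375.
g(3.65625) = 53821/1024, g(3.96875) = 64421/1024, g(4.28125) = 76021/1024, g(4.59375) = 88621/1024, g(4.90625) = 102221/1024, g(5.21875) = 116821/1024, g(5.53125) = 132421/1024, g(5.84375) = 149021/1024.
Sum = Δs · [g(3.65625) + g(3.96875) + g(4.28125) + ...].
Sum ≈ 239.0649.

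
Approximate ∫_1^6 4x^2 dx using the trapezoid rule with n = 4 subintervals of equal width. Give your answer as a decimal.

Δx = (6 − 1)/4 = 1.25.
f(1) = 4, f(2.25) = 20.25, f(3.5) = 49, f(4.75) = 90.25, f(6) = 144.
T_4 = (Δx/2)·[f(x_0) + 2f(x_1) + 2f(x_2) + 2f(x_3) + f(x_4)].
Sum = 291.875.

291.875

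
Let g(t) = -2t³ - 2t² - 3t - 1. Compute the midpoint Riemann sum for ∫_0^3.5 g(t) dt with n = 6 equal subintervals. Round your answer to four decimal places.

Δt = (3.5 − 0)/6 = 7/12.
Midpoints: 7/24, 0.875, 35/24, 49/24, 2.625, 77/24.
g(7/24) = -14479/6912, g(0.875) = -6.49609375, g(35/24) = -109427/6912, g(49/24) = -224521/6912, g(2.625) = -58.83203125, g(77/24) = -672269/6912.
Sum = Δt · [g(7/24) + g(0.875) + g(35/24) + ...].
Sum ≈ -124.2490.

-124.2490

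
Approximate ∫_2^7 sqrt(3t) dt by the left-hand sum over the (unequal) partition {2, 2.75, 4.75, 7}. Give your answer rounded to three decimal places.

16.075

Subinterval widths: 0.75, 2, 2.25.
Left endpoints: 2, 2.75, 4.75.
f(2) ≈ 2.449, f(2.75) ≈ 2.872, f(4.75) ≈ 3.775.
Sum = Σ Δt_i · f(t_i).
Sum ≈ 16.075.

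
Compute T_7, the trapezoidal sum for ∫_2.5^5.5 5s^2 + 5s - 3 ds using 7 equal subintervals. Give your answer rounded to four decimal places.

Δs = (5.5 − 2.5)/7 = 3/7.
f(2.5) = 40.75, f(41/14) = 10687/196, f(47/14) = 13747/196, f(53/14) = 17167/196, f(59/14) = 20947/196, f(65/14) = 25087/196, f(71/14) = 29587/196, f(5.5) = 175.75.
T_7 = (Δs/2)·[f(s_0) + 2f(s_1) + ... + 2f(s_{6}) + f(s_7)].
Sum ≈ 302.7092.

302.7092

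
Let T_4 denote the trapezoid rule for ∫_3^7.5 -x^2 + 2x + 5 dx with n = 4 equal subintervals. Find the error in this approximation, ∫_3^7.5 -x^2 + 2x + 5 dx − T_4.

Exact integral: ∫_3^7.5 f(x) dx = -61.875.
T_4 = -62.82421875.
Error = -61.875 − (-62.82421875) = 0.94921875.

0.94921875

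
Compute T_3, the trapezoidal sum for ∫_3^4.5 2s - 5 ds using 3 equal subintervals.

3.75

Δs = (4.5 − 3)/3 = 0.5.
f(3) = 1, f(3.5) = 2, f(4) = 3, f(4.5) = 4.
T_3 = (Δs/2)·[f(s_0) + 2f(s_1) + 2f(s_2) + f(s_3)].
Sum = 3.75.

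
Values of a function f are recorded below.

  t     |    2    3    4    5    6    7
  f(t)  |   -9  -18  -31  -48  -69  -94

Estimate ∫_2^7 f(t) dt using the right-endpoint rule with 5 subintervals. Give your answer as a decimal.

Δt = 1.
Sum = 1·[(-18) + (-31) + (-48) + (-69) + (-94)] = -260.

-260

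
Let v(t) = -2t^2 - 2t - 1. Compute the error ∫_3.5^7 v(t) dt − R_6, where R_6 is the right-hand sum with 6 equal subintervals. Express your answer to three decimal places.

23.876

Exact integral: ∫_3.5^7 v(t) dt ≈ -240.33333.
R_6 ≈ -264.20949.
Error ≈ -240.33333 − (-264.20949) ≈ 23.876.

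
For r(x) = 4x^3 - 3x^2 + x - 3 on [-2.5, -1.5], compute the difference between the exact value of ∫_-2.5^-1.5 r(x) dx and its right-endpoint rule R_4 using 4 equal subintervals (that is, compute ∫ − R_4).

Exact integral: ∫_-2.5^-1.5 r(x) dx = -51.25.
R_4 = -43.78125.
Error = -51.25 − (-43.78125) = -7.46875.

-7.46875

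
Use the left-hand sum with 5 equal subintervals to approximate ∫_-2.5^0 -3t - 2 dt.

6.25

Δt = (0 − (-2.5))/5 = 0.5.
Left endpoints: -2.5, -2, -1.5, -1, -0.5.
f(-2.5) = 5.5, f(-2) = 4, f(-1.5) = 2.5, f(-1) = 1, f(-0.5) = -0.5.
Sum = Δt · [f(-2.5) + f(-2) + f(-1.5) + f(-1) + f(-0.5)].
Sum = 6.25.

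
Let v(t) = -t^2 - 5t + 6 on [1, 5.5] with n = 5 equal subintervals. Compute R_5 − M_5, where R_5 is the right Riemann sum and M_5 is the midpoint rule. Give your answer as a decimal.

-24.19875

R_5 = -125.145.
M_5 = -100.94625.
R_5 − M_5 = -24.19875.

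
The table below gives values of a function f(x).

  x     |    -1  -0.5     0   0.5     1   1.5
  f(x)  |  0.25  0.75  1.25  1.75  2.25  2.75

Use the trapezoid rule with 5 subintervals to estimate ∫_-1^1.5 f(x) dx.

3.75

Δx = 0.5.
T_5 = (0.5/2)·[0.25 + 2·0.75 + 2·1.25 + 2·1.75 + 2·2.25 + 2.75] = 3.75.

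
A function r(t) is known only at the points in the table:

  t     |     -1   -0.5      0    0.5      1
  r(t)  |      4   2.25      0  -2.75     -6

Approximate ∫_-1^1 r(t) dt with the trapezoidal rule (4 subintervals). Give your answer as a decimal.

Δt = 0.5.
T_4 = (0.5/2)·[4 + 2·2.25 + 2·0 + 2·(-2.75) + (-6)] = -0.75.

-0.75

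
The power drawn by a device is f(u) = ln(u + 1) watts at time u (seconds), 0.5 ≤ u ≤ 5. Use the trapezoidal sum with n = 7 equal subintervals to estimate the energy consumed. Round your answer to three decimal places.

5.625

Δu = (5 − 0.5)/7 = 9/14.
f(0.5) ≈ 0.405, f(8/7) ≈ 0.762, f(25/14) ≈ 1.025, f(17/7) ≈ 1.232, f(43/14) ≈ 1.404, f(26/7) ≈ 1.551, f(61/14) ≈ 1.678, f(5) ≈ 1.792.
T_7 = (Δu/2)·[f(u_0) + 2f(u_1) + ... + 2f(u_{6}) + f(u_7)].
Sum ≈ 5.625.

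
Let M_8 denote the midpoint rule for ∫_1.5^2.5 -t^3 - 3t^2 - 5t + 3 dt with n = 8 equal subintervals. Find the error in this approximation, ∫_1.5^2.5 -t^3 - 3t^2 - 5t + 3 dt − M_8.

Exact integral: ∫_1.5^2.5 f(t) dt = -27.75.
M_8 = -27.73828125.
Error = -27.75 − (-27.73828125) = -0.01171875.

-0.01171875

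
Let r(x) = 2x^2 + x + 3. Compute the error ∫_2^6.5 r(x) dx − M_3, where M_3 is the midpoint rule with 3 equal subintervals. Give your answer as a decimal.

Exact integral: ∫_2^6.5 r(x) dx = 210.375.
M_3 = 208.6875.
Error = 210.375 − 208.6875 = 1.6875.

1.6875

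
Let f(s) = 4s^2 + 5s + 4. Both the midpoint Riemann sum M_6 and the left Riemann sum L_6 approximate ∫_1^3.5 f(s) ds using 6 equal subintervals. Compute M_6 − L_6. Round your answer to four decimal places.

M_6 ≈ 93.813657.
L_6 ≈ 82.268519.
M_6 − L_6 ≈ 11.5451.

11.5451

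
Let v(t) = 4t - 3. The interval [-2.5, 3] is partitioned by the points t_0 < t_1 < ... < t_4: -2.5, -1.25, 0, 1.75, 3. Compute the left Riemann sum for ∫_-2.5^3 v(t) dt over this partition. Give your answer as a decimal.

Subinterval widths: 1.25, 1.25, 1.75, 1.25.
Left endpoints: -2.5, -1.25, 0, 1.75.
v(-2.5) = -13, v(-1.25) = -8, v(0) = -3, v(1.75) = 4.
Sum = Σ Δt_i · v(t_i).
Sum = -26.5.

-26.5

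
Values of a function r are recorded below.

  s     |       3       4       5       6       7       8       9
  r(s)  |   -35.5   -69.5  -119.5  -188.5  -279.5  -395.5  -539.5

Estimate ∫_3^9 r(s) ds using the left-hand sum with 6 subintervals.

Δs = 1.
Sum = 1·[(-35.5) + (-69.5) + (-119.5) + (-188.5) + (-279.5) + (-395.5)] = -1088.

-1088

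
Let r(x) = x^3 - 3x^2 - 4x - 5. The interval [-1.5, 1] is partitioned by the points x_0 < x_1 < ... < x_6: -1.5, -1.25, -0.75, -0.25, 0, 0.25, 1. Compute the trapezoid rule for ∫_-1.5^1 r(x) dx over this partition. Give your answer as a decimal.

Subinterval widths: 0.25, 0.5, 0.5, 0.25, 0.25, 0.75.
r(-1.5) = -9.125, r(-1.25) = -6.640625, r(-0.75) = -4.109375, r(-0.25) = -4.203125, r(0) = -5, r(0.25) = -6.171875, r(1) = -11.
On each subinterval the trapezoid contributes (Δx_i/2)·[r(x_{i-1}) + r(x_i)].
Sum = -15.72265625.

-15.72265625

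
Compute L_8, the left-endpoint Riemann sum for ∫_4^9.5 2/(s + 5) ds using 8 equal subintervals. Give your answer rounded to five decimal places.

0.98342

Δs = (9.5 − 4)/8 = 0.6875.
Left endpoints: 4, 4.6875, 5.375, 6.0625, 6.75, 7.4375, 8.125, 8.8125.
f(4) = 2/9, f(4.6875) = 32/155, f(5.375) = 16/83, f(6.0625) = 32/177, f(6.75) = 8/47, f(7.4375) = 32/199, f(8.125) = 16/105, f(8.8125) = 32/221.
Sum = Δs · [f(4) + f(4.6875) + f(5.375) + ...].
Sum ≈ 0.98342.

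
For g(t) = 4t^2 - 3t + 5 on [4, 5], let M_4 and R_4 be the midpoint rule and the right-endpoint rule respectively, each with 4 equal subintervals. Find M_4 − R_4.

-4.1875

M_4 = 72.8125.
R_4 = 77.
M_4 − R_4 = -4.1875.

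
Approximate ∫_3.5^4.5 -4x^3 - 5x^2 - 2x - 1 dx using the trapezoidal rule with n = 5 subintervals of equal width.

-349.77

Δx = (4.5 − 3.5)/5 = 0.2.
f(3.5) = -240.75, f(3.7) = -279.462, f(3.9) = -322.126, f(4.1) = -368.934, f(4.3) = -420.078, f(4.5) = -475.75.
T_5 = (Δx/2)·[f(x_0) + 2f(x_1) + ... + 2f(x_{4}) + f(x_5)].
Sum = -349.77.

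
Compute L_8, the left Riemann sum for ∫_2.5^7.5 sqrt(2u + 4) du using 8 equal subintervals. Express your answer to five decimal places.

Δu = (7.5 − 2.5)/8 = 0.625.
Left endpoints: 2.5, 3.125, 3.75, 4.375, 5, 5.625, 6.25, 6.875.
f(2.5) ≈ 3.00000, f(3.125) ≈ 3.20156, f(3.75) ≈ 3.39116, f(4.375) ≈ 3.57071, f(5) ≈ 3.74166, f(5.625) ≈ 3.90512, f(6.25) ≈ 4.06202, f(6.875) ≈ 4.21307.
Sum = Δu · [f(2.5) + f(3.125) + f(3.75) + ...].
Sum ≈ 18.17832.

18.17832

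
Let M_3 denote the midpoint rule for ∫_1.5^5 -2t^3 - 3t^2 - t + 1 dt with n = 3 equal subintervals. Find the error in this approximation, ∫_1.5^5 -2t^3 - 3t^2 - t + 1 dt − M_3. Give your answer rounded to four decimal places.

-8.9323

Exact integral: ∫_1.5^5 f(t) dt = -439.46875.
M_3 ≈ -430.536458.
Error ≈ -439.46875 − (-430.536458) ≈ -8.9323.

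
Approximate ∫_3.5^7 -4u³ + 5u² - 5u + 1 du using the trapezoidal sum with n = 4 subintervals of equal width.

Δu = (7 − 3.5)/4 = 0.875.
f(3.5) = -126.75, f(4.375) = -260.1328125, f(5.25) = -466.25, f(6.125) = -761.1796875, f(7) = -1161.
T_4 = (Δu/2)·[f(u_0) + 2f(u_1) + 2f(u_2) + 2f(u_3) + f(u_4)].
Sum = -1865.0078125.

-1865.0078125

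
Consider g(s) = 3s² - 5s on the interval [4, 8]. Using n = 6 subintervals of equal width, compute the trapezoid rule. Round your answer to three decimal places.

328.889

Δs = (8 − 4)/6 = 2/3.
g(4) = 28, g(14/3) = 42, g(16/3) = 176/3, g(6) = 78, g(20/3) = 100, g(22/3) = 374/3, g(8) = 152.
T_6 = (Δs/2)·[g(s_0) + 2g(s_1) + ... + 2g(s_{5}) + g(s_6)].
Sum ≈ 328.889.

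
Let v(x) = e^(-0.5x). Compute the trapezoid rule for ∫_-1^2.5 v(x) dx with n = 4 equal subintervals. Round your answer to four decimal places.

2.7678

Δx = (2.5 − (-1))/4 = 0.875.
v(-1) ≈ 1.6487, v(-0.125) ≈ 1.0645, v(0.75) ≈ 0.6873, v(1.625) ≈ 0.4437, v(2.5) ≈ 0.2865.
T_4 = (Δx/2)·[v(x_0) + 2v(x_1) + 2v(x_2) + 2v(x_3) + v(x_4)].
Sum ≈ 2.7678.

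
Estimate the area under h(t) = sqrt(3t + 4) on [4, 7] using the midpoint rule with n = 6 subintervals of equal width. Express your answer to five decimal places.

Δt = (7 − 4)/6 = 0.5.
Midpoints: 4.25, 4.75, 5.25, 5.75, 6.25, 6.75.
h(4.25) ≈ 4.09268, h(4.75) ≈ 4.27200, h(5.25) ≈ 4.44410, h(5.75) ≈ 4.60977, h(6.25) ≈ 4.76970, h(6.75) ≈ 4.92443.
Sum = Δt · [h(4.25) + h(4.75) + h(5.25) + ...].
Sum ≈ 13.55634.

13.55634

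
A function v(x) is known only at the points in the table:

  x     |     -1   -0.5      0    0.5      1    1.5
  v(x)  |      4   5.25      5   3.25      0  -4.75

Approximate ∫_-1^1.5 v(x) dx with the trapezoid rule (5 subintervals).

Δx = 0.5.
T_5 = (0.5/2)·[4 + 2·5.25 + 2·5 + 2·3.25 + 2·0 + (-4.75)] = 6.5625.

6.5625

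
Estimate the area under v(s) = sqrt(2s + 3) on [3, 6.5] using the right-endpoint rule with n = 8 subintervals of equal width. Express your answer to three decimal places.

12.551

Δs = (6.5 − 3)/8 = 0.4375.
Right endpoints: 3.4375, 3.875, 4.3125, 4.75, 5.1875, 5.625, 6.0625, 6.5.
v(3.4375) ≈ 3.142, v(3.875) ≈ 3.279, v(4.3125) ≈ 3.410, v(4.75) ≈ 3.536, v(5.1875) ≈ 3.657, v(5.625) ≈ 3.775, v(6.0625) ≈ 3.889, v(6.5) ≈ 4.000.
Sum = Δs · [v(3.4375) + v(3.875) + v(4.3125) + ...].
Sum ≈ 12.551.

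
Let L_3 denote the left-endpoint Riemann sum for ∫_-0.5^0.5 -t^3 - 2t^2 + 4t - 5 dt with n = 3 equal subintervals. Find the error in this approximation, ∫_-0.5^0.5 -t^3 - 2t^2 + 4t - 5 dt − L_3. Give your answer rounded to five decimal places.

Exact integral: ∫_-0.5^0.5 f(t) dt ≈ -5.1666667.
L_3 ≈ -5.8287037.
Error ≈ -5.1666667 − (-5.8287037) ≈ 0.66204.

0.66204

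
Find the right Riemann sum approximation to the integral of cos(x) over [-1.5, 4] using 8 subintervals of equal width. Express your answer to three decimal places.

Δx = (4 − (-1.5))/8 = 0.6875.
Right endpoints: -0.8125, -0.125, 0.5625, 1.25, 1.9375, 2.625, 3.3125, 4.
f(-0.8125) ≈ 0.688, f(-0.125) ≈ 0.992, f(0.5625) ≈ 0.846, f(1.25) ≈ 0.315, f(1.9375) ≈ -0.359, f(2.625) ≈ -0.870, f(3.3125) ≈ -0.985, f(4) ≈ -0.654.
Sum = Δx · [f(-0.8125) + f(-0.125) + f(0.5625) + ...].
Sum ≈ -0.018.

-0.018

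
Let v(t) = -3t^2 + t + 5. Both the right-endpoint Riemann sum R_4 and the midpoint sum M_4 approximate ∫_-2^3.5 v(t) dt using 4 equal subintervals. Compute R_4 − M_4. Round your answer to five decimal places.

-21.03320

R_4 = -37.68359375.
M_4 ≈ -16.6503906.
R_4 − M_4 ≈ -21.03320.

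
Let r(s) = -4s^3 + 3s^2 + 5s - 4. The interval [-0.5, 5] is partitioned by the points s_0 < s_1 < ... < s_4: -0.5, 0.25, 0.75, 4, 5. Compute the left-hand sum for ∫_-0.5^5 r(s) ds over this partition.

-198.0625

Subinterval widths: 0.75, 0.5, 3.25, 1.
Left endpoints: -0.5, 0.25, 0.75, 4.
r(-0.5) = -5.25, r(0.25) = -2.625, r(0.75) = -0.25, r(4) = -192.
Sum = Σ Δs_i · r(s_i).
Sum = -198.0625.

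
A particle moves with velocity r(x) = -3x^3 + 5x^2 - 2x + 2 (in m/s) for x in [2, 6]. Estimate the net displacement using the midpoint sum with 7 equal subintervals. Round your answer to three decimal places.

-633.959

Δx = (6 − 2)/7 = 4/7.
Midpoints: 16/7, 20/7, 24/7, 4, 32/7, 36/7, 40/7.
r(16/7) = -4210/343, r(20/7) = -11274/343, r(24/7) = -22978/343, r(4) = -118, r(32/7) = -64914/343, r(36/7) = -97450/343, r(40/7) = -139234/343.
Sum = Δx · [r(16/7) + r(20/7) + r(24/7) + ...].
Sum ≈ -633.959.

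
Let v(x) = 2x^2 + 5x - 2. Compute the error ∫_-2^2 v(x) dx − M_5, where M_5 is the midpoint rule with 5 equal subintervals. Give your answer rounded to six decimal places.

Exact integral: ∫_-2^2 v(x) dx ≈ 2.66666667.
M_5 = 2.24.
Error ≈ 2.66666667 − 2.24 ≈ 0.426667.

0.426667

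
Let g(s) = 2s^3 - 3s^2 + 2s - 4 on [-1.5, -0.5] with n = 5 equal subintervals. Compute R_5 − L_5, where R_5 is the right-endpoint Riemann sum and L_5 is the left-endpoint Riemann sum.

R_5 = -10.36.
L_5 = -13.26.
R_5 − L_5 = 2.9.

2.9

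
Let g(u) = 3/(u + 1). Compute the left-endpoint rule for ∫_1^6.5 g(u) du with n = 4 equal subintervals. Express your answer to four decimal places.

4.8266

Δu = (6.5 − 1)/4 = 1.375.
Left endpoints: 1, 2.375, 3.75, 5.125.
g(1) = 1.5, g(2.375) = 8/9, g(3.75) = 12/19, g(5.125) = 24/49.
Sum = Δu · [g(1) + g(2.375) + g(3.75) + g(5.125)].
Sum ≈ 4.8266.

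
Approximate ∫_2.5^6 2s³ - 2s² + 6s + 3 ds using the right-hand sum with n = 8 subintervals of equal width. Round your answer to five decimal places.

Δs = (6 − 2.5)/8 = 0.4375.
Right endpoints: 2.9375, 3.375, 3.8125, 4.25, 4.6875, 5.125, 5.5625, 6.
f(2.9375) = 110719/2048, f(3.375) = 77.35546875, f(3.8125) = 220437/2048, f(4.25) = 145.90625, f(4.6875) = 395619/2048, f(5.125) = 250.44140625, f(5.5625) = 652729/2048, f(6) = 399.
Sum = Δs · [f(2.9375) + f(3.375) + f(3.8125) + ...].
Sum ≈ 676.50146.

676.50146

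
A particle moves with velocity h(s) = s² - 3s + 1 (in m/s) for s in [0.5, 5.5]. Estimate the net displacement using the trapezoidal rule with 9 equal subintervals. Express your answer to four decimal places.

Δs = (5.5 − 0.5)/9 = 5/9.
h(0.5) = -0.25, h(19/18) = -341/324, h(29/18) = -401/324, h(13/6) = -29/36, h(49/18) = 79/324, h(59/18) = 619/324, h(23/6) = 151/36, h(79/18) = 2299/324, h(89/18) = 3439/324, h(5.5) = 14.75.
T_9 = (Δs/2)·[h(s_0) + 2h(s_1) + ... + 2h(s_{8}) + h(s_9)].
Sum ≈ 15.6739.

15.6739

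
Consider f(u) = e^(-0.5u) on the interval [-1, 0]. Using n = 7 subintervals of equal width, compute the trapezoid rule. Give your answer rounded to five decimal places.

Δu = (0 − (-1))/7 = 1/7.
f(-1) ≈ 1.64872, f(-6/7) ≈ 1.53506, f(-5/7) ≈ 1.42924, f(-4/7) ≈ 1.33071, f(-3/7) ≈ 1.23898, f(-2/7) ≈ 1.15356, f(-1/7) ≈ 1.07404, f(0) ≈ 1.00000.
T_7 = (Δu/2)·[f(u_0) + 2f(u_1) + ... + 2f(u_{6}) + f(u_7)].
Sum ≈ 1.29799.

1.29799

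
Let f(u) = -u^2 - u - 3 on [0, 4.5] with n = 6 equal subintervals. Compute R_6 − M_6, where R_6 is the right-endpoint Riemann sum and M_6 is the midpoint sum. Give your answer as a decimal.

R_6 = -63.703125.
M_6 = -53.7890625.
R_6 − M_6 = -9.9140625.

-9.9140625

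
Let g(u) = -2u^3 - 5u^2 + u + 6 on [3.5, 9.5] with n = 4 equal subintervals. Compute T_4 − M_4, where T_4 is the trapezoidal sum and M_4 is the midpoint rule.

T_4 = -5379.
M_4 = -5230.5.
T_4 − M_4 = -148.5.

-148.5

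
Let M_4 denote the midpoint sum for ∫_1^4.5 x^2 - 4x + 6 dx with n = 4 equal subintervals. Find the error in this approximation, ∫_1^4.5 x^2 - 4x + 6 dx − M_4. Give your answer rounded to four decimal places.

Exact integral: ∫_1^4.5 f(x) dx ≈ 12.541667.
M_4 ≈ 12.318359.
Error ≈ 12.541667 − 12.318359 ≈ 0.2233.

0.2233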